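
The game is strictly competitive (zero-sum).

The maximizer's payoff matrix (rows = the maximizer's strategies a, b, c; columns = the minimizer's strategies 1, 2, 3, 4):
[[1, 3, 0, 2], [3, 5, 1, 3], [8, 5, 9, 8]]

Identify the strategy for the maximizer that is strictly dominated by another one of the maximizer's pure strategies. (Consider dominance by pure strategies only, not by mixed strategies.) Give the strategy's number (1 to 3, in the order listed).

1

Compare a with b: 3 > 1, 5 > 3, 1 > 0, 3 > 2.
So b strictly dominates a for the maximizer; a is strictly dominated.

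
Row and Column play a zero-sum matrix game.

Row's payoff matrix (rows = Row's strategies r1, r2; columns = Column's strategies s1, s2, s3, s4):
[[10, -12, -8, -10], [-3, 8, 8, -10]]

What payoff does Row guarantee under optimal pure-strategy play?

Row minima: -12, -10 → Row's maximin is -10.
Column maxima: 10, 8, 8, -10 → Column's minimax is -10.
They coincide at (r2, s4), so the value is -10.

-10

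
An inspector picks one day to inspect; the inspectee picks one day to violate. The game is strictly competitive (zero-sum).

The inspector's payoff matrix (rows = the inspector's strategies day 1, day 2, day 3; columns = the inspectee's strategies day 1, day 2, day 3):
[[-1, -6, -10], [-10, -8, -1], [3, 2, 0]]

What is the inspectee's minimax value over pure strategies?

0

The worst case (largest entry) in each column is day 1: 3, day 2: 2, day 3: 0.
The best (smallest) of these is 0.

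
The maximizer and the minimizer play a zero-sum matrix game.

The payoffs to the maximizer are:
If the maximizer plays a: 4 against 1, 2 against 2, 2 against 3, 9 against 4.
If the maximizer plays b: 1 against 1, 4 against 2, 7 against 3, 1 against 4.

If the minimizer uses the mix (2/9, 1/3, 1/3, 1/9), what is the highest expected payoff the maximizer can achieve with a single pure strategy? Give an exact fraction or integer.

4

a: (4)·(2/9) + (2)·(1/3) + (2)·(1/3) + (9)·(1/9) = 29/9.
b: (1)·(2/9) + (4)·(1/3) + (7)·(1/3) + (1)·(1/9) = 4.
The best pure response is b with expected payoff 4.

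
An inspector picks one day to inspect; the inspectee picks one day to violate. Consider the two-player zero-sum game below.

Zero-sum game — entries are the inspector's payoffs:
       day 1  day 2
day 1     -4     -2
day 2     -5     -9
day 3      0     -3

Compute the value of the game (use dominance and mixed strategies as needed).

Row day 2 is strictly dominated by row day 3, so the inspector never plays it.
The remaining 2×2 game on (day 1, day 3) × (day 1, day 2) has no saddle point. Let the inspector play day 1 with probability p; indifference gives −4p = −2p − 3(1−p), so p = 3/5.
Similarly the inspectee's optimal q on day 1 is 1/5, and the value is -4·(1/5) + (-2)·(4/5) = -12/5.

-12/5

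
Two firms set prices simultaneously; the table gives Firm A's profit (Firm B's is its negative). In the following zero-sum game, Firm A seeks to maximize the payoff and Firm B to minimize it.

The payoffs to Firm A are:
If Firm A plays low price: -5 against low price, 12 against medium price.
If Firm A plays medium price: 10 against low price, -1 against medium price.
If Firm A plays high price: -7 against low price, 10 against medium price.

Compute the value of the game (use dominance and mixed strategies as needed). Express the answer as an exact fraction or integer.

Row high price is strictly dominated by row low price, so Firm A never plays it.
The remaining 2×2 game on (low price, medium price) × (low price, medium price) has no saddle point. Let Firm A play low price with probability p; indifference gives −5p + 10(1−p) = 12p − (1−p), so p = 11/28.
Similarly Firm B's optimal q on low price is 13/28, and the value is -5·(13/28) + (12)·(15/28) = 115/28.

115/28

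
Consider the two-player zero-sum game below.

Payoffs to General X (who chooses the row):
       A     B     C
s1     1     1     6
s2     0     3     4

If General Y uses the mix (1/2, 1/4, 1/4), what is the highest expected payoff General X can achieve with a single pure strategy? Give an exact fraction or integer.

s1: (1)·(1/2) + (1)·(1/4) + (6)·(1/4) = 9/4.
s2: (0)·(1/2) + (3)·(1/4) + (4)·(1/4) = 7/4.
The best pure response is s1 with expected payoff 9/4.

9/4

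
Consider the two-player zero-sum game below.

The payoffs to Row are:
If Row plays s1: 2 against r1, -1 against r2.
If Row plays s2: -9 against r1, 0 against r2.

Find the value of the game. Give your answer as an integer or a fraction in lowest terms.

-3/4

Row minima are -1 and -9, so Row's maximin is -1; column maxima are 2 and 0, so Column's minimax is 0. These differ, so the equilibrium is in mixed strategies.
Let Row play s1 with probability p. Column is indifferent when 2p − 9(1−p) = −p, giving p = 3/4.
Let Column play r1 with probability q. Row is indifferent when 2q − (1−q) = −9q, giving q = 1/12.
The value is 2·(1/12) + (-1)·(11/12) = -3/4.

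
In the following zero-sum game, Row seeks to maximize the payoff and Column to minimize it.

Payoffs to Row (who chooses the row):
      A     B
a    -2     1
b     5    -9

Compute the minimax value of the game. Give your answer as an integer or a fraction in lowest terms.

-13/17

Row minima are -2 and -9, so Row's maximin is -2; column maxima are 5 and 1, so Column's minimax is 1. These differ, so the equilibrium is in mixed strategies.
Let Row play a with probability p. Column is indifferent when −2p + 5(1−p) = p − 9(1−p), giving p = 14/17.
Let Column play A with probability q. Row is indifferent when −2q + (1−q) = 5q − 9(1−q), giving q = 10/17.
The value is -2·(10/17) + (1)·(7/17) = -13/17.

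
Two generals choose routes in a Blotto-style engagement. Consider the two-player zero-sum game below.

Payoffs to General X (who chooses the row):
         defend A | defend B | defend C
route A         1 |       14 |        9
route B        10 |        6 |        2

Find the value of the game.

11/2

Column defend B is strictly dominated by defend C for General Y (it gives General X more in every row).
The remaining 2×2 game on (route A, route B) × (defend A, defend C) has no saddle point. Let General X play route A with probability p; indifference gives p + 10(1−p) = 9p + 2(1−p), so p = 1/2.
Similarly General Y's optimal q on defend A is 7/16, and the value is 1·(7/16) + (9)·(9/16) = 11/2.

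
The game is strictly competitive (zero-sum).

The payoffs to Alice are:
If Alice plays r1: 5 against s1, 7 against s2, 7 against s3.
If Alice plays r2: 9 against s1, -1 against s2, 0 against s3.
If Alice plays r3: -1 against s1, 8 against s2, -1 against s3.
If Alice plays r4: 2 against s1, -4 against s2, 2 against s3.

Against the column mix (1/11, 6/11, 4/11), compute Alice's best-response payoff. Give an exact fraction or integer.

r1: (5)·(1/11) + (7)·(6/11) + (7)·(4/11) = 75/11.
r2: (9)·(1/11) + (-1)·(6/11) + (0)·(4/11) = 3/11.
r3: (-1)·(1/11) + (8)·(6/11) + (-1)·(4/11) = 43/11.
r4: (2)·(1/11) + (-4)·(6/11) + (2)·(4/11) = -14/11.
The best pure response is r1 with expected payoff 75/11.

75/11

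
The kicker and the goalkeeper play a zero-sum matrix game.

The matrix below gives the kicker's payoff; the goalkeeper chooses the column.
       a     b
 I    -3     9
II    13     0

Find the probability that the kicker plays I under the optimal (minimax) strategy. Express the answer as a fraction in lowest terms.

Row minima are -3 and 0, so the kicker's maximin is 0; column maxima are 13 and 9, so the goalkeeper's minimax is 9. These differ, so the equilibrium is in mixed strategies.
Let the kicker play I with probability p. The goalkeeper is indifferent when −3p + 13(1−p) = 9p, giving p = 13/25.

13/25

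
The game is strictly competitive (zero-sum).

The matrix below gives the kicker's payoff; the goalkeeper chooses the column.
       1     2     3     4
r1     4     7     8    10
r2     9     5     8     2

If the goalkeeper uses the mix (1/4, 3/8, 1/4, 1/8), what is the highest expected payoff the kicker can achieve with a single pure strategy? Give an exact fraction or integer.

r1: (4)·(1/4) + (7)·(3/8) + (8)·(1/4) + (10)·(1/8) = 55/8.
r2: (9)·(1/4) + (5)·(3/8) + (8)·(1/4) + (2)·(1/8) = 51/8.
The best pure response is r1 with expected payoff 55/8.

55/8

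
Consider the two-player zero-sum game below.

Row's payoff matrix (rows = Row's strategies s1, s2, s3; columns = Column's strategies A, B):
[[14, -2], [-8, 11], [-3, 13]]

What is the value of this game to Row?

11/2

Row s2 is strictly dominated by row s3, so Row never plays it.
The remaining 2×2 game on (s1, s3) × (A, B) has no saddle point. Let Row play s1 with probability p; indifference gives 14p − 3(1−p) = −2p + 13(1−p), so p = 1/2.
Similarly Column's optimal q on A is 15/32, and the value is 14·(15/32) + (-2)·(17/32) = 11/2.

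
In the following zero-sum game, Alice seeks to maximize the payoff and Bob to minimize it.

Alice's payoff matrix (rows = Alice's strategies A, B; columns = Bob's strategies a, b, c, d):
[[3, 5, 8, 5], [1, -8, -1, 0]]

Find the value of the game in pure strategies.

Row minima: 3, -8 → Alice's maximin is 3.
Column maxima: 3, 5, 8, 5 → Bob's minimax is 3.
They coincide at (A, a), so the value is 3.

3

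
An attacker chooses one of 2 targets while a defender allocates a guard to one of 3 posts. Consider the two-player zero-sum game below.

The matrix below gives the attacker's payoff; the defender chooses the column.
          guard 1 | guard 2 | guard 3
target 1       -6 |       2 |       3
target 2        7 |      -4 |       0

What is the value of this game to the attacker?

-10/19

Column guard 3 is strictly dominated by guard 2 for the defender (it gives the attacker more in every row).
The remaining 2×2 game on (target 1, target 2) × (guard 1, guard 2) has no saddle point. Let the attacker play target 1 with probability p; indifference gives −6p + 7(1−p) = 2p − 4(1−p), so p = 11/19.
Similarly the defender's optimal q on guard 1 is 6/19, and the value is -6·(6/19) + (2)·(13/19) = -10/19.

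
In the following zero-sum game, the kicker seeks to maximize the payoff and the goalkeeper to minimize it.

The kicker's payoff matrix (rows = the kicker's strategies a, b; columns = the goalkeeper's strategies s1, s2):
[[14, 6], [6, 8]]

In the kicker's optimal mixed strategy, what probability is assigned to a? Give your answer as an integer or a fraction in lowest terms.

Row minima are 6 and 6, so the kicker's maximin is 6; column maxima are 14 and 8, so the goalkeeper's minimax is 8. These differ, so the equilibrium is in mixed strategies.
Let the kicker play a with probability p. The goalkeeper is indifferent when 14p + 6(1−p) = 6p + 8(1−p), giving p = 1/5.

1/5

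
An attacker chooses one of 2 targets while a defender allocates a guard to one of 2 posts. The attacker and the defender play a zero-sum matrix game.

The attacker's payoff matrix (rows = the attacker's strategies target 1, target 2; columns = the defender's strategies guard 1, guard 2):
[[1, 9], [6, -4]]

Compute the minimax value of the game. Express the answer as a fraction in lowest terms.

Row minima are 1 and -4, so the attacker's maximin is 1; column maxima are 6 and 9, so the defender's minimax is 6. These differ, so the equilibrium is in mixed strategies.
Let the attacker play target 1 with probability p. The defender is indifferent when p + 6(1−p) = 9p − 4(1−p), giving p = 5/9.
Let the defender play guard 1 with probability q. The attacker is indifferent when q + 9(1−q) = 6q − 4(1−q), giving q = 13/18.
The value is 1·(13/18) + (9)·(5/18) = 29/9.

29/9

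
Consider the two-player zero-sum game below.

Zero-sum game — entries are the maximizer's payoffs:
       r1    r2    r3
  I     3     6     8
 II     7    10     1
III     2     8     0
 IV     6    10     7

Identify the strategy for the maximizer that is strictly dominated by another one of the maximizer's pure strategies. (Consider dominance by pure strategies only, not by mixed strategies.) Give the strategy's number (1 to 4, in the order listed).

3

Compare III with II: 7 > 2, 10 > 8, 1 > 0.
So II strictly dominates III for the maximizer; III is strictly dominated.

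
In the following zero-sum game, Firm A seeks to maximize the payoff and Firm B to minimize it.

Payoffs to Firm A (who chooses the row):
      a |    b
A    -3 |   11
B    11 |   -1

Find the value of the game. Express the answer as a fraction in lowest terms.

59/13

Row minima are -3 and -1, so Firm A's maximin is -1; column maxima are 11 and 11, so Firm B's minimax is 11. These differ, so the equilibrium is in mixed strategies.
Let Firm A play A with probability p. Firm B is indifferent when −3p + 11(1−p) = 11p − (1−p), giving p = 6/13.
Let Firm B play a with probability q. Firm A is indifferent when −3q + 11(1−q) = 11q − (1−q), giving q = 6/13.
The value is -3·(6/13) + (11)·(7/13) = 59/13.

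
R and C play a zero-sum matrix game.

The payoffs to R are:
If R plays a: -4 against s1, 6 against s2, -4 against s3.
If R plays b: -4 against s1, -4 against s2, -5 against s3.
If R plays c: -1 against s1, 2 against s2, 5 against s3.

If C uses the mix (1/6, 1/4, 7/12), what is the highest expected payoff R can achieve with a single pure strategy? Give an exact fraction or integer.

a: (-4)·(1/6) + (6)·(1/4) + (-4)·(7/12) = -3/2.
b: (-4)·(1/6) + (-4)·(1/4) + (-5)·(7/12) = -55/12.
c: (-1)·(1/6) + (2)·(1/4) + (5)·(7/12) = 13/4.
The best pure response is c with expected payoff 13/4.

13/4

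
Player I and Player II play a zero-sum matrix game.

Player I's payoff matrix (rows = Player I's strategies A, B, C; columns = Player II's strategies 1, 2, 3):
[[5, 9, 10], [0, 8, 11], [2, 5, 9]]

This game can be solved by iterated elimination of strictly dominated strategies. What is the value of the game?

5

Row C is strictly dominated by row A (5>2, 9>5, 10>9); eliminate C.
Column 2 is strictly dominated by 1 for Player II (5<9, 0<8); eliminate 2.
Column 3 is strictly dominated by 1 for Player II (5<10, 0<11); eliminate 3.
Row B is strictly dominated by row A (5>0); eliminate B.
Only (A, 1) remains, with payoff 5.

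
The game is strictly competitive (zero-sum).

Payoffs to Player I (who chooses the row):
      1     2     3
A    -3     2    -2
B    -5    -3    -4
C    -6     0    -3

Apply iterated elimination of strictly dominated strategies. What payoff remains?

-3

Row C is strictly dominated by row A (-3>-6, 2>0, -2>-3); eliminate C.
Row B is strictly dominated by row A (-3>-5, 2>-3, -2>-4); eliminate B.
Column 2 is strictly dominated by 1 for Player II (-3<2); eliminate 2.
Column 3 is strictly dominated by 1 for Player II (-3<-2); eliminate 3.
Only (A, 1) remains, with payoff -3.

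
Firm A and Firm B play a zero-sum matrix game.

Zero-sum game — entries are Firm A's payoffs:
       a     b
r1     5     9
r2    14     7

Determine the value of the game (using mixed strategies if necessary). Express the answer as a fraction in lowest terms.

91/11

Row minima are 5 and 7, so Firm A's maximin is 7; column maxima are 14 and 9, so Firm B's minimax is 9. These differ, so the equilibrium is in mixed strategies.
Let Firm A play r1 with probability p. Firm B is indifferent when 5p + 14(1−p) = 9p + 7(1−p), giving p = 7/11.
Let Firm B play a with probability q. Firm A is indifferent when 5q + 9(1−q) = 14q + 7(1−q), giving q = 2/11.
The value is 5·(2/11) + (9)·(9/11) = 91/11.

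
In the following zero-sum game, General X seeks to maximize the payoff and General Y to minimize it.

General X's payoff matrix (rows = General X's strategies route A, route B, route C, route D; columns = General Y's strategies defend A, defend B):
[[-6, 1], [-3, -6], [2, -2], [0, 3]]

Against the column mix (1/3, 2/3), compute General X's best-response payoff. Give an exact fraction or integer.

2

route A: (-6)·(1/3) + (1)·(2/3) = -4/3.
route B: (-3)·(1/3) + (-6)·(2/3) = -5.
route C: (2)·(1/3) + (-2)·(2/3) = -2/3.
route D: (0)·(1/3) + (3)·(2/3) = 2.
The best pure response is route D with expected payoff 2.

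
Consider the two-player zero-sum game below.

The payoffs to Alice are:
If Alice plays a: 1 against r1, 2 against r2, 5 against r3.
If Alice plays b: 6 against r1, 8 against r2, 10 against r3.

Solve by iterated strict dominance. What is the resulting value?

6

Column r3 is strictly dominated by r1 for Bob (1<5, 6<10); eliminate r3.
Row a is strictly dominated by row b (6>1, 8>2); eliminate a.
Column r2 is strictly dominated by r1 for Bob (6<8); eliminate r2.
Only (b, r1) remains, with payoff 6.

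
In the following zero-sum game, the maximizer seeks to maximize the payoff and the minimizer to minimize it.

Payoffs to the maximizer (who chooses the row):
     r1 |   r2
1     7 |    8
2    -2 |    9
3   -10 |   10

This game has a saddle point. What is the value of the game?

7

Row minima: 7, -2, -10 → the maximizer's maximin is 7.
Column maxima: 7, 10 → the minimizer's minimax is 7.
They coincide at (1, r1), so the value is 7.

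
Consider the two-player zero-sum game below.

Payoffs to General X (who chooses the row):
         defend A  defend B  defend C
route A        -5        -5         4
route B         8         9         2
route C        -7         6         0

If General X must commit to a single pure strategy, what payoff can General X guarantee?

2

The worst-case payoff for each row is route A: -5, route B: 2, route C: -7.
The best of these is 2.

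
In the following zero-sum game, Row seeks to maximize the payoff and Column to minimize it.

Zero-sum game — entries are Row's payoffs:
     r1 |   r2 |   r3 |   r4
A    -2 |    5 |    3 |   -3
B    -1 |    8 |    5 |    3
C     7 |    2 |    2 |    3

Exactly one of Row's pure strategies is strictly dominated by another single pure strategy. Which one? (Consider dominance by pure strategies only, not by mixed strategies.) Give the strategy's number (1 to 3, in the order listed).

1

Compare A with B: -1 > -2, 8 > 5, 5 > 3, 3 > -3.
So B strictly dominates A for Row; A is strictly dominated.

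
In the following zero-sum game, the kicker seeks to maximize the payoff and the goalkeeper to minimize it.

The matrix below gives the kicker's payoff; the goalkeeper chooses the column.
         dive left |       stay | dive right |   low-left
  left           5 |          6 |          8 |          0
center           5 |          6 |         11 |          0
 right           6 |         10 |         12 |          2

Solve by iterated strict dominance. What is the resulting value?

Column dive left is strictly dominated by low-left for the goalkeeper (0<5, 0<5, 2<6); eliminate dive left.
Column dive right is strictly dominated by stay for the goalkeeper (6<8, 6<11, 10<12); eliminate dive right.
Row left is strictly dominated by row right (10>6, 2>0); eliminate left.
Row center is strictly dominated by row right (10>6, 2>0); eliminate center.
Column stay is strictly dominated by low-left for the goalkeeper (2<10); eliminate stay.
Only (right, low-left) remains, with payoff 2.

2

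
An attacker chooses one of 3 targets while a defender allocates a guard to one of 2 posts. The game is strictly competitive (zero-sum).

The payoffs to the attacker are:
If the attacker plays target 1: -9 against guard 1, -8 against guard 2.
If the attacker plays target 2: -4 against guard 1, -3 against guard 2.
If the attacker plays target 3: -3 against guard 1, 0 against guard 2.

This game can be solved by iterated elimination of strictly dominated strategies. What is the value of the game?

-3

Row target 2 is strictly dominated by row target 3 (-3>-4, 0>-3); eliminate target 2.
Row target 1 is strictly dominated by row target 3 (-3>-9, 0>-8); eliminate target 1.
Column guard 2 is strictly dominated by guard 1 for the defender (-3<0); eliminate guard 2.
Only (target 3, guard 1) remains, with payoff -3.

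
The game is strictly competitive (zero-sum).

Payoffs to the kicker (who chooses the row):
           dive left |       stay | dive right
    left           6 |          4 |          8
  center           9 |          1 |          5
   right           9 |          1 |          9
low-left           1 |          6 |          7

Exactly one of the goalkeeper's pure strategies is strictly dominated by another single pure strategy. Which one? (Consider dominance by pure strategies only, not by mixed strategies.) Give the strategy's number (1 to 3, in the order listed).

3

The goalkeeper prefers columns that give the kicker less. Compare dive right with stay: 4 < 8, 1 < 5, 1 < 9, 6 < 7.
So stay strictly dominates dive right for the goalkeeper; dive right is strictly dominated.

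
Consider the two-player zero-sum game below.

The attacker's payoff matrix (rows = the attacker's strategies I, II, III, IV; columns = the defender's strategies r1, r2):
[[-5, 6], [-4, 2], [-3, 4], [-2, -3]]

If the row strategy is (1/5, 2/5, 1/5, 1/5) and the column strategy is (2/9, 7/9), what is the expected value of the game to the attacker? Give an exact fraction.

41/45

Against (2/9, 7/9), each row's expected payoff is I: 32/9; II: 2/3; III: 22/9; IV: -25/9.
Taking the (1/5, 2/5, 1/5, 1/5)-weighted average: (1/5)·(32/9) + (2/5)·(2/3) + (1/5)·(22/9) + (1/5)·(-25/9) = 41/45.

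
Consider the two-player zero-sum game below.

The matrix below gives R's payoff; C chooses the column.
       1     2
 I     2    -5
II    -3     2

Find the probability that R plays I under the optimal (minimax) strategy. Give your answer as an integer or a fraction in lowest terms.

Row minima are -5 and -3, so R's maximin is -3; column maxima are 2 and 2, so C's minimax is 2. These differ, so the equilibrium is in mixed strategies.
Let R play I with probability p. C is indifferent when 2p − 3(1−p) = −5p + 2(1−p), giving p = 5/12.

5/12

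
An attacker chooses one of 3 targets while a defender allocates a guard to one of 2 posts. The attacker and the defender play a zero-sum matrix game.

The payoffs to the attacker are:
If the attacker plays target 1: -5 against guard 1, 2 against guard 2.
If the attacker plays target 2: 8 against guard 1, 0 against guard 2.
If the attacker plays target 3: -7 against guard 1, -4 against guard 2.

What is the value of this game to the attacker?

16/15

Row target 3 is strictly dominated by row target 1, so the attacker never plays it.
The remaining 2×2 game on (target 1, target 2) × (guard 1, guard 2) has no saddle point. Let the attacker play target 1 with probability p; indifference gives −5p + 8(1−p) = 2p, so p = 8/15.
Similarly the defender's optimal q on guard 1 is 2/15, and the value is -5·(2/15) + (2)·(13/15) = 16/15.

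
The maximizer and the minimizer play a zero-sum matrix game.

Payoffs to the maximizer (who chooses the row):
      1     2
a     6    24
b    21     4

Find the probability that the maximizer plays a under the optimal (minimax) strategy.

17/35

Row minima are 6 and 4, so the maximizer's maximin is 6; column maxima are 21 and 24, so the minimizer's minimax is 21. These differ, so the equilibrium is in mixed strategies.
Let the maximizer play a with probability p. The minimizer is indifferent when 6p + 21(1−p) = 24p + 4(1−p), giving p = 17/35.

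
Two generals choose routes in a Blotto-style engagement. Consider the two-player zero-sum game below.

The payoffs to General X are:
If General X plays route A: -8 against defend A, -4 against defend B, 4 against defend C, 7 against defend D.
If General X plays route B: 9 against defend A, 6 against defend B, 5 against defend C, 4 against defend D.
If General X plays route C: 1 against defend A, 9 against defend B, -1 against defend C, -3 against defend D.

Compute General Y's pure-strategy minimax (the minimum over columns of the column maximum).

The worst case (largest entry) in each column is defend A: 9, defend B: 9, defend C: 5, defend D: 7.
The best (smallest) of these is 5.

5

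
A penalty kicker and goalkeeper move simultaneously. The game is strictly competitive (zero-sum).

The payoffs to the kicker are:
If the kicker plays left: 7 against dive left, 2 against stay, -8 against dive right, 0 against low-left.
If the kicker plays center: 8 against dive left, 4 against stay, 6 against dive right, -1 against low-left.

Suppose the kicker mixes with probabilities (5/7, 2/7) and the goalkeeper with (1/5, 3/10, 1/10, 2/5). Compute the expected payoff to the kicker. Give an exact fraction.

Against (1/5, 3/10, 1/10, 2/5), each row's expected payoff is left: 6/5; center: 3.
Taking the (5/7, 2/7)-weighted average: (5/7)·(6/5) + (2/7)·(3) = 12/7.

12/7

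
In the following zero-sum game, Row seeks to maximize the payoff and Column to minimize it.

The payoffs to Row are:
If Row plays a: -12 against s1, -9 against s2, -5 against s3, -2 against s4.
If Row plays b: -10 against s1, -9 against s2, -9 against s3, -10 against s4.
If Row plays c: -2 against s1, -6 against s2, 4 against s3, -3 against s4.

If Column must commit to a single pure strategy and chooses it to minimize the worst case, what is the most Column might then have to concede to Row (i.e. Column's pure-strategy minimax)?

-6

The worst case (largest entry) in each column is s1: -2, s2: -6, s3: 4, s4: -2.
The best (smallest) of these is -6.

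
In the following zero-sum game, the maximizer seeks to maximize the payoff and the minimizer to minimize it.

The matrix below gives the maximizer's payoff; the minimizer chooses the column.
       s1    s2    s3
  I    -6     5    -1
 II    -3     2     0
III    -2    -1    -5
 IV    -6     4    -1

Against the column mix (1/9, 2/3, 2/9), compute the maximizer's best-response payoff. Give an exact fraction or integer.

22/9

I: (-6)·(1/9) + (5)·(2/3) + (-1)·(2/9) = 22/9.
II: (-3)·(1/9) + (2)·(2/3) + (0)·(2/9) = 1.
III: (-2)·(1/9) + (-1)·(2/3) + (-5)·(2/9) = -2.
IV: (-6)·(1/9) + (4)·(2/3) + (-1)·(2/9) = 16/9.
The best pure response is I with expected payoff 22/9.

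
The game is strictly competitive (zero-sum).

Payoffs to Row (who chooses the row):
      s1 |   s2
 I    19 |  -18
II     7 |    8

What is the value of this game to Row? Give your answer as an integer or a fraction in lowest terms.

139/19

Row minima are -18 and 7, so Row's maximin is 7; column maxima are 19 and 8, so Column's minimax is 8. These differ, so the equilibrium is in mixed strategies.
Let Row play I with probability p. Column is indifferent when 19p + 7(1−p) = −18p + 8(1−p), giving p = 1/38.
Let Column play s1 with probability q. Row is indifferent when 19q − 18(1−q) = 7q + 8(1−q), giving q = 13/19.
The value is 19·(13/19) + (-18)·(6/19) = 139/19.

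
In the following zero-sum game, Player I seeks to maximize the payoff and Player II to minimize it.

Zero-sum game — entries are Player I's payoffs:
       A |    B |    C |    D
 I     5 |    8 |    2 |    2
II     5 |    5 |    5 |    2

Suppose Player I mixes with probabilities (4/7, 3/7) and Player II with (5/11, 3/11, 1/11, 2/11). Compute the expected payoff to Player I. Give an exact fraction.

367/77

Against (5/11, 3/11, 1/11, 2/11), each row's expected payoff is I: 5; II: 49/11.
Taking the (4/7, 3/7)-weighted average: (4/7)·(5) + (3/7)·(49/11) = 367/77.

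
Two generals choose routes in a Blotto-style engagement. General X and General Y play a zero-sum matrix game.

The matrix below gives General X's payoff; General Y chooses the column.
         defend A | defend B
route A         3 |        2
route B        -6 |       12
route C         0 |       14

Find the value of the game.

14/5

Row route B is strictly dominated by row route C, so General X never plays it.
The remaining 2×2 game on (route A, route C) × (defend A, defend B) has no saddle point. Let General X play route A with probability p; indifference gives 3p = 2p + 14(1−p), so p = 14/15.
Similarly General Y's optimal q on defend A is 4/5, and the value is 3·(4/5) + (2)·(1/5) = 14/5.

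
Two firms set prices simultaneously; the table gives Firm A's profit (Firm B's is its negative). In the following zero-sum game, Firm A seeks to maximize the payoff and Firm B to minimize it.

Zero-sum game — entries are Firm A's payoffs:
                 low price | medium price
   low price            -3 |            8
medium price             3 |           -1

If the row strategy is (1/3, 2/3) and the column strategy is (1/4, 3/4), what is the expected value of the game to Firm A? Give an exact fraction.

7/4

Against (1/4, 3/4), each row's expected payoff is low price: 21/4; medium price: 0.
Taking the (1/3, 2/3)-weighted average: (1/3)·(21/4) + (2/3)·(0) = 7/4.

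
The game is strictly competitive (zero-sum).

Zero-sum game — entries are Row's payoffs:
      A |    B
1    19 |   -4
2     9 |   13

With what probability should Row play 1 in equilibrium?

Row minima are -4 and 9, so Row's maximin is 9; column maxima are 19 and 13, so Column's minimax is 13. These differ, so the equilibrium is in mixed strategies.
Let Row play 1 with probability p. Column is indifferent when 19p + 9(1−p) = −4p + 13(1−p), giving p = 4/27.

4/27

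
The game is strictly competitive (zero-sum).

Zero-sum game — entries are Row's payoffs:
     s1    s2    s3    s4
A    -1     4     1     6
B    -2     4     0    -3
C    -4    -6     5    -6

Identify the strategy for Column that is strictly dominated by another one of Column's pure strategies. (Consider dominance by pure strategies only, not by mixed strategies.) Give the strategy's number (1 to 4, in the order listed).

3

Column prefers columns that give Row less. Compare s3 with s1: -1 < 1, -2 < 0, -4 < 5.
So s1 strictly dominates s3 for Column; s3 is strictly dominated.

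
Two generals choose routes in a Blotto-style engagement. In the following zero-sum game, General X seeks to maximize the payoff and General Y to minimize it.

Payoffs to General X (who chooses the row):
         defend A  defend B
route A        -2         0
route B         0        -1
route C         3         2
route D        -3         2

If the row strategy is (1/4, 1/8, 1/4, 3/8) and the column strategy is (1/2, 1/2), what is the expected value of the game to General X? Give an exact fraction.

1/8

Against (1/2, 1/2), each row's expected payoff is route A: -1; route B: -1/2; route C: 5/2; route D: -1/2.
Taking the (1/4, 1/8, 1/4, 3/8)-weighted average: (1/4)·(-1) + (1/8)·(-1/2) + (1/4)·(5/2) + (3/8)·(-1/2) = 1/8.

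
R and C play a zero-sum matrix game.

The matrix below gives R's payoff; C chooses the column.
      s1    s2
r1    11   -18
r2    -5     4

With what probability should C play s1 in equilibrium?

Row minima are -18 and -5, so R's maximin is -5; column maxima are 11 and 4, so C's minimax is 4. These differ, so the equilibrium is in mixed strategies.
Let C play s1 with probability q. R is indifferent when 11q − 18(1−q) = −5q + 4(1−q), giving q = 11/19.

11/19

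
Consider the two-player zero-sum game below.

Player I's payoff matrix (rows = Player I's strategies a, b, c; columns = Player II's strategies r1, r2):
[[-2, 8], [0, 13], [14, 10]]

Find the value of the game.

Row a is strictly dominated by row b, so Player I never plays it.
The remaining 2×2 game on (b, c) × (r1, r2) has no saddle point. Let Player I play b with probability p; indifference gives 14(1−p) = 13p + 10(1−p), so p = 4/17.
Similarly Player II's optimal q on r1 is 3/17, and the value is 0·(3/17) + (13)·(14/17) = 182/17.

182/17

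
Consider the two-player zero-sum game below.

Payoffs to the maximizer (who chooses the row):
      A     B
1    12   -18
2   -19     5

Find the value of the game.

Row minima are -18 and -19, so the maximizer's maximin is -18; column maxima are 12 and 5, so the minimizer's minimax is 5. These differ, so the equilibrium is in mixed strategies.
Let the maximizer play 1 with probability p. The minimizer is indifferent when 12p − 19(1−p) = −18p + 5(1−p), giving p = 4/9.
Let the minimizer play A with probability q. The maximizer is indifferent when 12q − 18(1−q) = −19q + 5(1−q), giving q = 23/54.
The value is 12·(23/54) + (-18)·(31/54) = -47/9.

-47/9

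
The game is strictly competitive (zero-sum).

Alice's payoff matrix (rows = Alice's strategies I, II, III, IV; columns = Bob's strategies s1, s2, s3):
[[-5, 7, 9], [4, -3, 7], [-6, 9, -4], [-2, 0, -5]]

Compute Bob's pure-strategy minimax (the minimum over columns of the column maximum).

The worst case (largest entry) in each column is s1: 4, s2: 9, s3: 9.
The best (smallest) of these is 4.

4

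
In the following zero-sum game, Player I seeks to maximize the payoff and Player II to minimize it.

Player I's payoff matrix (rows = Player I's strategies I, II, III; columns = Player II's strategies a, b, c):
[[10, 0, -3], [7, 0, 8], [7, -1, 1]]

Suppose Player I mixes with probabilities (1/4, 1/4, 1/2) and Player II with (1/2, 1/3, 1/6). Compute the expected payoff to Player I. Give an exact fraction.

Against (1/2, 1/3, 1/6), each row's expected payoff is I: 9/2; II: 29/6; III: 10/3.
Taking the (1/4, 1/4, 1/2)-weighted average: (1/4)·(9/2) + (1/4)·(29/6) + (1/2)·(10/3) = 4.

4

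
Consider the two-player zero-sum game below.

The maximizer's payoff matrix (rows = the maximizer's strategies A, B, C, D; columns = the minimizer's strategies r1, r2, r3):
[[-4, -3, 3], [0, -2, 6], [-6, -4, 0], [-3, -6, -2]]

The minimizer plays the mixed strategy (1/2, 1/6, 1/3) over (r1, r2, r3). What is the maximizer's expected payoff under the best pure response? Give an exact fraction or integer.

5/3

A: (-4)·(1/2) + (-3)·(1/6) + (3)·(1/3) = -3/2.
B: (0)·(1/2) + (-2)·(1/6) + (6)·(1/3) = 5/3.
C: (-6)·(1/2) + (-4)·(1/6) + (0)·(1/3) = -11/3.
D: (-3)·(1/2) + (-6)·(1/6) + (-2)·(1/3) = -19/6.
The best pure response is B with expected payoff 5/3.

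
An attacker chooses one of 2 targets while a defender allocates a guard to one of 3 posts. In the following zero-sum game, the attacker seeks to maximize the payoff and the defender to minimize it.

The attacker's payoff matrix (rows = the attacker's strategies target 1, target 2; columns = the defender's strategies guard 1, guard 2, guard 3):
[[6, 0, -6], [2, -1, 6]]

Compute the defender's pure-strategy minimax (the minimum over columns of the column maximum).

0

The worst case (largest entry) in each column is guard 1: 6, guard 2: 0, guard 3: 6.
The best (smallest) of these is 0.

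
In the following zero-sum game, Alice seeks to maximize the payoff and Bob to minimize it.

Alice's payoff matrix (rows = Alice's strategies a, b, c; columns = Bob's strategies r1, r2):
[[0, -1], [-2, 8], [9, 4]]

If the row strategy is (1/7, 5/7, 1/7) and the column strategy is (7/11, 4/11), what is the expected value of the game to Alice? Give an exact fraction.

Against (7/11, 4/11), each row's expected payoff is a: -4/11; b: 18/11; c: 79/11.
Taking the (1/7, 5/7, 1/7)-weighted average: (1/7)·(-4/11) + (5/7)·(18/11) + (1/7)·(79/11) = 15/7.

15/7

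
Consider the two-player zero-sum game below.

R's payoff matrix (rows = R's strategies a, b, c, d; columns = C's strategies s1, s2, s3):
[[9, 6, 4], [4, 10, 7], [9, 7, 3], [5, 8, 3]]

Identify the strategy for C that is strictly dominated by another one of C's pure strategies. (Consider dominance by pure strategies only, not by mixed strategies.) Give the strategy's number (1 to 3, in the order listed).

C prefers columns that give R less. Compare s2 with s3: 4 < 6, 7 < 10, 3 < 7, 3 < 8.
So s3 strictly dominates s2 for C; s2 is strictly dominated.

2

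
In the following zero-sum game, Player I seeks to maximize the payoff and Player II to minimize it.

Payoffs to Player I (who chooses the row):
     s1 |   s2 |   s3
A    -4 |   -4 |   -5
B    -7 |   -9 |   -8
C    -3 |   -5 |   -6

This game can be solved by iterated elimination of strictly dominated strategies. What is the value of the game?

-5

Column s1 is strictly dominated by s3 for Player II (-5<-4, -8<-7, -6<-3); eliminate s1.
Row C is strictly dominated by row A (-4>-5, -5>-6); eliminate C.
Row B is strictly dominated by row A (-4>-9, -5>-8); eliminate B.
Column s2 is strictly dominated by s3 for Player II (-5<-4); eliminate s2.
Only (A, s3) remains, with payoff -5.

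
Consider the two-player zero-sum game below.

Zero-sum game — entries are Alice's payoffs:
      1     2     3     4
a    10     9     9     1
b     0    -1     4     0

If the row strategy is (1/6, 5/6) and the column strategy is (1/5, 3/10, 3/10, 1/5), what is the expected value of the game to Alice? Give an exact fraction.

Against (1/5, 3/10, 3/10, 1/5), each row's expected payoff is a: 38/5; b: 9/10.
Taking the (1/6, 5/6)-weighted average: (1/6)·(38/5) + (5/6)·(9/10) = 121/60.

121/60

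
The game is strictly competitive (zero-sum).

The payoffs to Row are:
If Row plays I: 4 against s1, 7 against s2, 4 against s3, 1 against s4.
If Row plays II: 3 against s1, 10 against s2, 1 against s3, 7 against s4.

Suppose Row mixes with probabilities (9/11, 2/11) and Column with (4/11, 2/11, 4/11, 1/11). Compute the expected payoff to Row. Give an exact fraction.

509/121

Against (4/11, 2/11, 4/11, 1/11), each row's expected payoff is I: 47/11; II: 43/11.
Taking the (9/11, 2/11)-weighted average: (9/11)·(47/11) + (2/11)·(43/11) = 509/121.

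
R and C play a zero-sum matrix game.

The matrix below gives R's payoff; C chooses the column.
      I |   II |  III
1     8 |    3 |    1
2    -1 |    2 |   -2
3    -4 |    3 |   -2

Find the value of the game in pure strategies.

Row minima: 1, -2, -4 → R's maximin is 1.
Column maxima: 8, 3, 1 → C's minimax is 1.
They coincide at (1, III), so the value is 1.

1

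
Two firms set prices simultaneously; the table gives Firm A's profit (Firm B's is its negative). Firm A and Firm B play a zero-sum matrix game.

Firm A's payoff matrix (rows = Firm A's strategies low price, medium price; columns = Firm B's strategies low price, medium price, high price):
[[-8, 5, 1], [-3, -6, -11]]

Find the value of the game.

Column medium price is strictly dominated by high price for Firm B (it gives Firm A more in every row).
The remaining 2×2 game on (low price, medium price) × (low price, high price) has no saddle point. Let Firm A play low price with probability p; indifference gives −8p − 3(1−p) = p − 11(1−p), so p = 8/17.
Similarly Firm B's optimal q on low price is 12/17, and the value is -8·(12/17) + (1)·(5/17) = -91/17.

-91/17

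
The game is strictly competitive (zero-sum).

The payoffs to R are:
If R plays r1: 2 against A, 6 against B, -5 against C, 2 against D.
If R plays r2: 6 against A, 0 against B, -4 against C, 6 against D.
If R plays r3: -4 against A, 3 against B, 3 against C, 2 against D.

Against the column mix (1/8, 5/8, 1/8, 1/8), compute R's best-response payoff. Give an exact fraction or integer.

29/8

r1: (2)·(1/8) + (6)·(5/8) + (-5)·(1/8) + (2)·(1/8) = 29/8.
r2: (6)·(1/8) + (0)·(5/8) + (-4)·(1/8) + (6)·(1/8) = 1.
r3: (-4)·(1/8) + (3)·(5/8) + (3)·(1/8) + (2)·(1/8) = 2.
The best pure response is r1 with expected payoff 29/8.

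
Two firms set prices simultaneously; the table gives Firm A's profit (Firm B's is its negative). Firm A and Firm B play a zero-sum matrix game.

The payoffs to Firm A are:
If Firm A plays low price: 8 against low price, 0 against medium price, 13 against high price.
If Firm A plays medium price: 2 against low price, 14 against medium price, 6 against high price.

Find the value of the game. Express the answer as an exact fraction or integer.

Column high price is strictly dominated by low price for Firm B (it gives Firm A more in every row).
The remaining 2×2 game on (low price, medium price) × (low price, medium price) has no saddle point. Let Firm A play low price with probability p; indifference gives 8p + 2(1−p) = 14(1−p), so p = 3/5.
Similarly Firm B's optimal q on low price is 7/10, and the value is 8·(7/10) + (0)·(3/10) = 28/5.

28/5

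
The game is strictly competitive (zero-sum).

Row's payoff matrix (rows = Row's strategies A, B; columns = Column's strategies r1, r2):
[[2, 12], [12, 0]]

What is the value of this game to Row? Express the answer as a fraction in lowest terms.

Row minima are 2 and 0, so Row's maximin is 2; column maxima are 12 and 12, so Column's minimax is 12. These differ, so the equilibrium is in mixed strategies.
Let Row play A with probability p. Column is indifferent when 2p + 12(1−p) = 12p, giving p = 6/11.
Let Column play r1 with probability q. Row is indifferent when 2q + 12(1−q) = 12q, giving q = 6/11.
The value is 2·(6/11) + (12)·(5/11) = 72/11.

72/11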